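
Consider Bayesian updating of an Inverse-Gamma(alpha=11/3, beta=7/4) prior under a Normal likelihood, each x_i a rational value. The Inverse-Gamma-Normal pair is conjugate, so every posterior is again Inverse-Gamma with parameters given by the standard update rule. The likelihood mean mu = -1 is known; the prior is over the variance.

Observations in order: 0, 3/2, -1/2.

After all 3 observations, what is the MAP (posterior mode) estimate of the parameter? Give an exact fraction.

33/37

obs 1: x=0 → posterior Inverse-Gamma(25/6, 9/4)
obs 2: x=3/2 → posterior Inverse-Gamma(14/3, 43/8)
obs 3: x=-1/2 → posterior Inverse-Gamma(31/6, 11/2)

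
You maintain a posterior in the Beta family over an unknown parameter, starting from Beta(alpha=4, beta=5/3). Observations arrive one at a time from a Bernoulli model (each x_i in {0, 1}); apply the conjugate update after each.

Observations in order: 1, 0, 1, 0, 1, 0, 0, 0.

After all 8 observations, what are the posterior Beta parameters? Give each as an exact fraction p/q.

obs 1: x=1 → posterior Beta(5, 5/3)
obs 2: x=0 → posterior Beta(5, 8/3)
obs 3: x=1 → posterior Beta(6, 8/3)
obs 4: x=0 → posterior Beta(6, 11/3)
obs 5: x=1 → posterior Beta(7, 11/3)
obs 6: x=0 → posterior Beta(7, 14/3)
obs 7: x=0 → posterior Beta(7, 17/3)
obs 8: x=0 → posterior Beta(7, 20/3)

alpha=7, beta=20/3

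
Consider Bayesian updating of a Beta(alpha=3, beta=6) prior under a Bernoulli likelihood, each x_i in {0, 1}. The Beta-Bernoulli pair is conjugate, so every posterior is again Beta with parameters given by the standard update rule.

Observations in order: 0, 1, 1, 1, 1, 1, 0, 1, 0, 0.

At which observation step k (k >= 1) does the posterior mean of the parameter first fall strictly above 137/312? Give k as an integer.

obs 1: x=0 → posterior Beta(3, 7)
obs 2: x=1 → posterior Beta(4, 7)
obs 3: x=1 → posterior Beta(5, 7)
obs 4: x=1 → posterior Beta(6, 7)
obs 5: x=1 → posterior Beta(7, 7)
obs 6: x=1 → posterior Beta(8, 7)
obs 7: x=0 → posterior Beta(8, 8)
obs 8: x=1 → posterior Beta(9, 8)
obs 9: x=0 → posterior Beta(9, 9)
obs 10: x=0 → posterior Beta(9, 10)

k = 4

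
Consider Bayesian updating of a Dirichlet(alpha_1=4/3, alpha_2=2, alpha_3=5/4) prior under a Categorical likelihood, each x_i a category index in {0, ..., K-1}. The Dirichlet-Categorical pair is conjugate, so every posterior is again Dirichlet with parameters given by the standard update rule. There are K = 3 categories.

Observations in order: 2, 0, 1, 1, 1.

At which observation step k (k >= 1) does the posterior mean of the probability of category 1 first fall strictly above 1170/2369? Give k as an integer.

k = 5

obs 1: x=2 → posterior Dirichlet(4/3, 2, 9/4)
obs 2: x=0 → posterior Dirichlet(7/3, 2, 9/4)
obs 3: x=1 → posterior Dirichlet(7/3, 3, 9/4)
obs 4: x=1 → posterior Dirichlet(7/3, 4, 9/4)
obs 5: x=1 → posterior Dirichlet(7/3, 5, 9/4)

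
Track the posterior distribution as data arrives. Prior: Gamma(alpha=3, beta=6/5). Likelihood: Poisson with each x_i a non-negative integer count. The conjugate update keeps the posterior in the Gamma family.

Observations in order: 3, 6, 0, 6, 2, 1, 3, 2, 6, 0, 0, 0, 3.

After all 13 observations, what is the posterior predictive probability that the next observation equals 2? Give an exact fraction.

obs 1: x=3 → posterior Gamma(6, 11/5)
obs 2: x=6 → posterior Gamma(12, 16/5)
obs 3: x=0 → posterior Gamma(12, 21/5)
obs 4: x=6 → posterior Gamma(18, 26/5)
obs 5: x=2 → posterior Gamma(20, 31/5)
obs 6: x=1 → posterior Gamma(21, 36/5)
obs 7: x=3 → posterior Gamma(24, 41/5)
obs 8: x=2 → posterior Gamma(26, 46/5)
obs 9: x=6 → posterior Gamma(32, 51/5)
obs 10: x=0 → posterior Gamma(32, 56/5)
obs 11: x=0 → posterior Gamma(32, 61/5)
obs 12: x=0 → posterior Gamma(32, 66/5)
obs 13: x=3 → posterior Gamma(35, 71/5)

490109101544076853200332044329088646113997720113010238488224091989125/1945686738056632504937412352311059463001661497359042849504959437733888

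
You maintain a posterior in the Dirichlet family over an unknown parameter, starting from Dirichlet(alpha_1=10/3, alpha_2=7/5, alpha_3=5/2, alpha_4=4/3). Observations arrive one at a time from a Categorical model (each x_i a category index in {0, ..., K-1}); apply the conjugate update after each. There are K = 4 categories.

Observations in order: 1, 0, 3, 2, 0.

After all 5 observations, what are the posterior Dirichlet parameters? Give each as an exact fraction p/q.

obs 1: x=1 → posterior Dirichlet(10/3, 12/5, 5/2, 4/3)
obs 2: x=0 → posterior Dirichlet(13/3, 12/5, 5/2, 4/3)
obs 3: x=3 → posterior Dirichlet(13/3, 12/5, 5/2, 7/3)
obs 4: x=2 → posterior Dirichlet(13/3, 12/5, 7/2, 7/3)
obs 5: x=0 → posterior Dirichlet(16/3, 12/5, 7/2, 7/3)

alpha_1=16/3, alpha_2=12/5, alpha_3=7/2, alpha_4=7/3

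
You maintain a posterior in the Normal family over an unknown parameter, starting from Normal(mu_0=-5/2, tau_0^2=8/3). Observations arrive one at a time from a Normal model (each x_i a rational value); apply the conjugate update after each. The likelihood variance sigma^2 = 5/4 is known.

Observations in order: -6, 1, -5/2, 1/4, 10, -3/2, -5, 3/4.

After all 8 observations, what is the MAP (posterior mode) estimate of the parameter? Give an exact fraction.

obs 1: x=-6 → posterior Normal(-459/94, 40/47)
obs 2: x=1 → posterior Normal(-5/2, 40/79)
obs 3: x=-5/2 → posterior Normal(-5/2, 40/111)
obs 4: x=1/4 → posterior Normal(-49/26, 40/143)
obs 5: x=10 → posterior Normal(101/350, 8/35)
obs 6: x=-3/2 → posterior Normal(5/414, 40/207)
obs 7: x=-5 → posterior Normal(-315/478, 40/239)
obs 8: x=3/4 → posterior Normal(-267/542, 40/271)

-267/542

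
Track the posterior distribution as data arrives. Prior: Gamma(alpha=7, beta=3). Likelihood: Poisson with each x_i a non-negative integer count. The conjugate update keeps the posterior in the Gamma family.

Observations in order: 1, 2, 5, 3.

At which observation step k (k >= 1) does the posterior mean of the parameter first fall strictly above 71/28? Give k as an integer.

obs 1: x=1 → posterior Gamma(8, 4)
obs 2: x=2 → posterior Gamma(10, 5)
obs 3: x=5 → posterior Gamma(15, 6)
obs 4: x=3 → posterior Gamma(18, 7)

k = 4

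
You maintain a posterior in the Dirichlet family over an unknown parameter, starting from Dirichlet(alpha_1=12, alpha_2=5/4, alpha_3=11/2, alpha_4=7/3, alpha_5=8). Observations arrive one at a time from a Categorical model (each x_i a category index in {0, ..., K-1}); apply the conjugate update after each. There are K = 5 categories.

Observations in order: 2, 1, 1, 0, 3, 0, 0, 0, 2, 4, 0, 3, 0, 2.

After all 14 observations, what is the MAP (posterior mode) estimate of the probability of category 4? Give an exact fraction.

96/457

obs 1: x=2 → posterior Dirichlet(12, 5/4, 13/2, 7/3, 8)
obs 2: x=1 → posterior Dirichlet(12, 9/4, 13/2, 7/3, 8)
obs 3: x=1 → posterior Dirichlet(12, 13/4, 13/2, 7/3, 8)
obs 4: x=0 → posterior Dirichlet(13, 13/4, 13/2, 7/3, 8)
obs 5: x=3 → posterior Dirichlet(13, 13/4, 13/2, 10/3, 8)
obs 6: x=0 → posterior Dirichlet(14, 13/4, 13/2, 10/3, 8)
obs 7: x=0 → posterior Dirichlet(15, 13/4, 13/2, 10/3, 8)
obs 8: x=0 → posterior Dirichlet(16, 13/4, 13/2, 10/3, 8)
obs 9: x=2 → posterior Dirichlet(16, 13/4, 15/2, 10/3, 8)
obs 10: x=4 → posterior Dirichlet(16, 13/4, 15/2, 10/3, 9)
obs 11: x=0 → posterior Dirichlet(17, 13/4, 15/2, 10/3, 9)
obs 12: x=3 → posterior Dirichlet(17, 13/4, 15/2, 13/3, 9)
obs 13: x=0 → posterior Dirichlet(18, 13/4, 15/2, 13/3, 9)
obs 14: x=2 → posterior Dirichlet(18, 13/4, 17/2, 13/3, 9)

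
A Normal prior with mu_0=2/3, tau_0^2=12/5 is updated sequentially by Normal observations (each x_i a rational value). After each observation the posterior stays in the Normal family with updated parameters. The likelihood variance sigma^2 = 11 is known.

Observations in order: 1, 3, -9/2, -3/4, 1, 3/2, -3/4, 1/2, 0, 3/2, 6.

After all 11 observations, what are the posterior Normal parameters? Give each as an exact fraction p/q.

mu_0=416/561, tau_0^2=12/17

obs 1: x=1 → posterior Normal(146/201, 132/67)
obs 2: x=3 → posterior Normal(254/237, 132/79)
obs 3: x=-9/2 → posterior Normal(92/273, 132/91)
obs 4: x=-3/4 → posterior Normal(65/309, 132/103)
obs 5: x=1 → posterior Normal(101/345, 132/115)
obs 6: x=3/2 → posterior Normal(155/381, 132/127)
obs 7: x=-3/4 → posterior Normal(128/417, 132/139)
obs 8: x=1/2 → posterior Normal(146/453, 132/151)
obs 9: x=0 → posterior Normal(146/489, 132/163)
obs 10: x=3/2 → posterior Normal(8/21, 132/175)
obs 11: x=6 → posterior Normal(416/561, 12/17)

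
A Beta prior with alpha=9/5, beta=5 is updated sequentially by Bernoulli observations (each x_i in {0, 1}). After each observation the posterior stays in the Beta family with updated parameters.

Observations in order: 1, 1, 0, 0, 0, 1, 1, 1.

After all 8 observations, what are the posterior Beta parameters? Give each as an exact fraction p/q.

obs 1: x=1 → posterior Beta(14/5, 5)
obs 2: x=1 → posterior Beta(19/5, 5)
obs 3: x=0 → posterior Beta(19/5, 6)
obs 4: x=0 → posterior Beta(19/5, 7)
obs 5: x=0 → posterior Beta(19/5, 8)
obs 6: x=1 → posterior Beta(24/5, 8)
obs 7: x=1 → posterior Beta(29/5, 8)
obs 8: x=1 → posterior Beta(34/5, 8)

alpha=34/5, beta=8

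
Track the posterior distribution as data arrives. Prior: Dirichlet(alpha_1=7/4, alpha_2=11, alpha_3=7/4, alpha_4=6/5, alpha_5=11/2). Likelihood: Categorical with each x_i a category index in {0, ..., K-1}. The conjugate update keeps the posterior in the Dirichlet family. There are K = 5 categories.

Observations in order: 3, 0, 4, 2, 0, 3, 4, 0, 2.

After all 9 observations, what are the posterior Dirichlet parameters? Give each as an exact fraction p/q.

obs 1: x=3 → posterior Dirichlet(7/4, 11, 7/4, 11/5, 11/2)
obs 2: x=0 → posterior Dirichlet(11/4, 11, 7/4, 11/5, 11/2)
obs 3: x=4 → posterior Dirichlet(11/4, 11, 7/4, 11/5, 13/2)
obs 4: x=2 → posterior Dirichlet(11/4, 11, 11/4, 11/5, 13/2)
obs 5: x=0 → posterior Dirichlet(15/4, 11, 11/4, 11/5, 13/2)
obs 6: x=3 → posterior Dirichlet(15/4, 11, 11/4, 16/5, 13/2)
obs 7: x=4 → posterior Dirichlet(15/4, 11, 11/4, 16/5, 15/2)
obs 8: x=0 → posterior Dirichlet(19/4, 11, 11/4, 16/5, 15/2)
obs 9: x=2 → posterior Dirichlet(19/4, 11, 15/4, 16/5, 15/2)

alpha_1=19/4, alpha_2=11, alpha_3=15/4, alpha_4=16/5, alpha_5=15/2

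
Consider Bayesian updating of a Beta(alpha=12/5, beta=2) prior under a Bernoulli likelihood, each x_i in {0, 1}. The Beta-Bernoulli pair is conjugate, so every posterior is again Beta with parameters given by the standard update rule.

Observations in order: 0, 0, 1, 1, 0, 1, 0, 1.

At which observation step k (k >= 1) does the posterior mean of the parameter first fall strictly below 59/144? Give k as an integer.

k = 2

obs 1: x=0 → posterior Beta(12/5, 3)
obs 2: x=0 → posterior Beta(12/5, 4)
obs 3: x=1 → posterior Beta(17/5, 4)
obs 4: x=1 → posterior Beta(22/5, 4)
obs 5: x=0 → posterior Beta(22/5, 5)
obs 6: x=1 → posterior Beta(27/5, 5)
obs 7: x=0 → posterior Beta(27/5, 6)
obs 8: x=1 → posterior Beta(32/5, 6)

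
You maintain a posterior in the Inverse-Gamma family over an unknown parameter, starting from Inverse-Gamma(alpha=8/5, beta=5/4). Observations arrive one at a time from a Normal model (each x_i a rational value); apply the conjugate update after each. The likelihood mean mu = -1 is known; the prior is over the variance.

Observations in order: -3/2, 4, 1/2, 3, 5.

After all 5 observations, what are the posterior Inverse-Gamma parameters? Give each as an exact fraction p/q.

obs 1: x=-3/2 → posterior Inverse-Gamma(21/10, 11/8)
obs 2: x=4 → posterior Inverse-Gamma(13/5, 111/8)
obs 3: x=1/2 → posterior Inverse-Gamma(31/10, 15)
obs 4: x=3 → posterior Inverse-Gamma(18/5, 23)
obs 5: x=5 → posterior Inverse-Gamma(41/10, 41)

alpha=41/10, beta=41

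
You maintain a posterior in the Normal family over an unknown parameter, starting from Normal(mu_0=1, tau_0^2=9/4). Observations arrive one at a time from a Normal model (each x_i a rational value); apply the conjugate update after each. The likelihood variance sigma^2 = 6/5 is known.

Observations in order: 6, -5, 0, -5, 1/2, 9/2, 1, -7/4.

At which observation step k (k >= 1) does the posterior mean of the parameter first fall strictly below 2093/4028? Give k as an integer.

k = 3

obs 1: x=6 → posterior Normal(98/23, 18/23)
obs 2: x=-5 → posterior Normal(23/38, 9/19)
obs 3: x=0 → posterior Normal(23/53, 18/53)
obs 4: x=-5 → posterior Normal(-13/17, 9/34)
obs 5: x=1/2 → posterior Normal(-89/166, 18/83)
obs 6: x=9/2 → posterior Normal(23/98, 9/49)
obs 7: x=1 → posterior Normal(38/113, 18/113)
obs 8: x=-7/4 → posterior Normal(47/512, 9/64)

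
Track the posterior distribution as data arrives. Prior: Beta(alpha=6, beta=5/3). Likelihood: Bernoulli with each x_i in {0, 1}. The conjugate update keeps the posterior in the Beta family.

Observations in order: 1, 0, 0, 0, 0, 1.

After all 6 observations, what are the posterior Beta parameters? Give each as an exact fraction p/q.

obs 1: x=1 → posterior Beta(7, 5/3)
obs 2: x=0 → posterior Beta(7, 8/3)
obs 3: x=0 → posterior Beta(7, 11/3)
obs 4: x=0 → posterior Beta(7, 14/3)
obs 5: x=0 → posterior Beta(7, 17/3)
obs 6: x=1 → posterior Beta(8, 17/3)

alpha=8, beta=17/3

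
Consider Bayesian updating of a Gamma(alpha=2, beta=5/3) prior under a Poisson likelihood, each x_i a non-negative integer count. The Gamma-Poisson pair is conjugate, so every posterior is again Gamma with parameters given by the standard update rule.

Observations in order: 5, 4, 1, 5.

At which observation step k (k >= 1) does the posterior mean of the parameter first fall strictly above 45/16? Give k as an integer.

k = 2

obs 1: x=5 → posterior Gamma(7, 8/3)
obs 2: x=4 → posterior Gamma(11, 11/3)
obs 3: x=1 → posterior Gamma(12, 14/3)
obs 4: x=5 → posterior Gamma(17, 17/3)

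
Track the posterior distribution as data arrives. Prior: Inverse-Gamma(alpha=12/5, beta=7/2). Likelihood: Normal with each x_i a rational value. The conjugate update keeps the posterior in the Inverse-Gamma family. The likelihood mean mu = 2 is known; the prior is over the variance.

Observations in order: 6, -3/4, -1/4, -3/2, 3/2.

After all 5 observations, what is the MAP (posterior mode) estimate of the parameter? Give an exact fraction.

1925/472

obs 1: x=6 → posterior Inverse-Gamma(29/10, 23/2)
obs 2: x=-3/4 → posterior Inverse-Gamma(17/5, 489/32)
obs 3: x=-1/4 → posterior Inverse-Gamma(39/10, 285/16)
obs 4: x=-3/2 → posterior Inverse-Gamma(22/5, 383/16)
obs 5: x=3/2 → posterior Inverse-Gamma(49/10, 385/16)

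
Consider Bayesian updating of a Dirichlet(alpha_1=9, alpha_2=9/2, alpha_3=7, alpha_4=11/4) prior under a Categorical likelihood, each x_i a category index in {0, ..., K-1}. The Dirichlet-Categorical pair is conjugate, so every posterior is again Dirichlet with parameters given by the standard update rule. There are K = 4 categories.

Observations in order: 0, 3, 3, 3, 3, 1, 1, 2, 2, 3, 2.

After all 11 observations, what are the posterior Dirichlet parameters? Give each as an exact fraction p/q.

alpha_1=10, alpha_2=13/2, alpha_3=10, alpha_4=31/4

obs 1: x=0 → posterior Dirichlet(10, 9/2, 7, 11/4)
obs 2: x=3 → posterior Dirichlet(10, 9/2, 7, 15/4)
obs 3: x=3 → posterior Dirichlet(10, 9/2, 7, 19/4)
obs 4: x=3 → posterior Dirichlet(10, 9/2, 7, 23/4)
obs 5: x=3 → posterior Dirichlet(10, 9/2, 7, 27/4)
obs 6: x=1 → posterior Dirichlet(10, 11/2, 7, 27/4)
obs 7: x=1 → posterior Dirichlet(10, 13/2, 7, 27/4)
obs 8: x=2 → posterior Dirichlet(10, 13/2, 8, 27/4)
obs 9: x=2 → posterior Dirichlet(10, 13/2, 9, 27/4)
obs 10: x=3 → posterior Dirichlet(10, 13/2, 9, 31/4)
obs 11: x=2 → posterior Dirichlet(10, 13/2, 10, 31/4)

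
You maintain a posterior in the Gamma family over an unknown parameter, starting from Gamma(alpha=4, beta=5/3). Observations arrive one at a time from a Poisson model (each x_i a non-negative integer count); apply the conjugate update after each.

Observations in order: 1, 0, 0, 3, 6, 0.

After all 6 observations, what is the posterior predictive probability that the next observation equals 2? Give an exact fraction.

obs 1: x=1 → posterior Gamma(5, 8/3)
obs 2: x=0 → posterior Gamma(5, 11/3)
obs 3: x=0 → posterior Gamma(5, 14/3)
obs 4: x=3 → posterior Gamma(8, 17/3)
obs 5: x=6 → posterior Gamma(14, 20/3)
obs 6: x=0 → posterior Gamma(14, 23/3)

10955230326689118569505/43608742899428874059776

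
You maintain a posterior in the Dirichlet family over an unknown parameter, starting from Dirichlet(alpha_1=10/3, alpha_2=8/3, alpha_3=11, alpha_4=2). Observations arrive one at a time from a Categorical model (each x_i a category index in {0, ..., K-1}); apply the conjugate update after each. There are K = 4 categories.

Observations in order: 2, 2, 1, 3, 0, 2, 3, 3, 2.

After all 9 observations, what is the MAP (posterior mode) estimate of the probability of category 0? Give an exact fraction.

obs 1: x=2 → posterior Dirichlet(10/3, 8/3, 12, 2)
obs 2: x=2 → posterior Dirichlet(10/3, 8/3, 13, 2)
obs 3: x=1 → posterior Dirichlet(10/3, 11/3, 13, 2)
obs 4: x=3 → posterior Dirichlet(10/3, 11/3, 13, 3)
obs 5: x=0 → posterior Dirichlet(13/3, 11/3, 13, 3)
obs 6: x=2 → posterior Dirichlet(13/3, 11/3, 14, 3)
obs 7: x=3 → posterior Dirichlet(13/3, 11/3, 14, 4)
obs 8: x=3 → posterior Dirichlet(13/3, 11/3, 14, 5)
obs 9: x=2 → posterior Dirichlet(13/3, 11/3, 15, 5)

5/36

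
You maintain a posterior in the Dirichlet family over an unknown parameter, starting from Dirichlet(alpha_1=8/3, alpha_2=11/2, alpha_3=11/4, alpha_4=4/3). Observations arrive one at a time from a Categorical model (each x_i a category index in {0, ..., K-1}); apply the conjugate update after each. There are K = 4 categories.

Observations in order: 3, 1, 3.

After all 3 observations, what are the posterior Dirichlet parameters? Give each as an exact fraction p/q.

alpha_1=8/3, alpha_2=13/2, alpha_3=11/4, alpha_4=10/3

obs 1: x=3 → posterior Dirichlet(8/3, 11/2, 11/4, 7/3)
obs 2: x=1 → posterior Dirichlet(8/3, 13/2, 11/4, 7/3)
obs 3: x=3 → posterior Dirichlet(8/3, 13/2, 11/4, 10/3)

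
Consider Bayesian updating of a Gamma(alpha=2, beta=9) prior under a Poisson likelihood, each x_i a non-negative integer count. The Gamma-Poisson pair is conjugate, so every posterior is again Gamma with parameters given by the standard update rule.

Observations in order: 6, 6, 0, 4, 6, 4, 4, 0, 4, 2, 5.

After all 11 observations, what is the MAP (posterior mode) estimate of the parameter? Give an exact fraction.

obs 1: x=6 → posterior Gamma(8, 10)
obs 2: x=6 → posterior Gamma(14, 11)
obs 3: x=0 → posterior Gamma(14, 12)
obs 4: x=4 → posterior Gamma(18, 13)
obs 5: x=6 → posterior Gamma(24, 14)
obs 6: x=4 → posterior Gamma(28, 15)
obs 7: x=4 → posterior Gamma(32, 16)
obs 8: x=0 → posterior Gamma(32, 17)
obs 9: x=4 → posterior Gamma(36, 18)
obs 10: x=2 → posterior Gamma(38, 19)
obs 11: x=5 → posterior Gamma(43, 20)

21/10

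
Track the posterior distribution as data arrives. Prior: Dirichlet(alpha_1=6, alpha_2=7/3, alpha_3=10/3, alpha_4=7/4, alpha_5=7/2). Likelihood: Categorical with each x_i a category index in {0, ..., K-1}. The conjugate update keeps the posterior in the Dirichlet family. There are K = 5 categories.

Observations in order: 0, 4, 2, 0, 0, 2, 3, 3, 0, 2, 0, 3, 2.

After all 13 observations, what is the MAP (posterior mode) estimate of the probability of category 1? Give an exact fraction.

16/299

obs 1: x=0 → posterior Dirichlet(7, 7/3, 10/3, 7/4, 7/2)
obs 2: x=4 → posterior Dirichlet(7, 7/3, 10/3, 7/4, 9/2)
obs 3: x=2 → posterior Dirichlet(7, 7/3, 13/3, 7/4, 9/2)
obs 4: x=0 → posterior Dirichlet(8, 7/3, 13/3, 7/4, 9/2)
obs 5: x=0 → posterior Dirichlet(9, 7/3, 13/3, 7/4, 9/2)
obs 6: x=2 → posterior Dirichlet(9, 7/3, 16/3, 7/4, 9/2)
obs 7: x=3 → posterior Dirichlet(9, 7/3, 16/3, 11/4, 9/2)
obs 8: x=3 → posterior Dirichlet(9, 7/3, 16/3, 15/4, 9/2)
obs 9: x=0 → posterior Dirichlet(10, 7/3, 16/3, 15/4, 9/2)
obs 10: x=2 → posterior Dirichlet(10, 7/3, 19/3, 15/4, 9/2)
obs 11: x=0 → posterior Dirichlet(11, 7/3, 19/3, 15/4, 9/2)
obs 12: x=3 → posterior Dirichlet(11, 7/3, 19/3, 19/4, 9/2)
obs 13: x=2 → posterior Dirichlet(11, 7/3, 22/3, 19/4, 9/2)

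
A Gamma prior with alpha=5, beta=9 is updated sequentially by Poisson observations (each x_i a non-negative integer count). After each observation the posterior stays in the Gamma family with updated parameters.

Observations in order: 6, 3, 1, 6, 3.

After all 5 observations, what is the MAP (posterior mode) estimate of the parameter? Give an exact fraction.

23/14

obs 1: x=6 → posterior Gamma(11, 10)
obs 2: x=3 → posterior Gamma(14, 11)
obs 3: x=1 → posterior Gamma(15, 12)
obs 4: x=6 → posterior Gamma(21, 13)
obs 5: x=3 → posterior Gamma(24, 14)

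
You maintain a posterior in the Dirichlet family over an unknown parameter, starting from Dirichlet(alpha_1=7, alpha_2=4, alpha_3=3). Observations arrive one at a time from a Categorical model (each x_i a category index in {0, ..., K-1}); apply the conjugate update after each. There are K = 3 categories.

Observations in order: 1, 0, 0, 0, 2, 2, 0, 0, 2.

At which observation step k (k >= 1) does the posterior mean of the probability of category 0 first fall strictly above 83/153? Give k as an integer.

obs 1: x=1 → posterior Dirichlet(7, 5, 3)
obs 2: x=0 → posterior Dirichlet(8, 5, 3)
obs 3: x=0 → posterior Dirichlet(9, 5, 3)
obs 4: x=0 → posterior Dirichlet(10, 5, 3)
obs 5: x=2 → posterior Dirichlet(10, 5, 4)
obs 6: x=2 → posterior Dirichlet(10, 5, 5)
obs 7: x=0 → posterior Dirichlet(11, 5, 5)
obs 8: x=0 → posterior Dirichlet(12, 5, 5)
obs 9: x=2 → posterior Dirichlet(12, 5, 6)

k = 4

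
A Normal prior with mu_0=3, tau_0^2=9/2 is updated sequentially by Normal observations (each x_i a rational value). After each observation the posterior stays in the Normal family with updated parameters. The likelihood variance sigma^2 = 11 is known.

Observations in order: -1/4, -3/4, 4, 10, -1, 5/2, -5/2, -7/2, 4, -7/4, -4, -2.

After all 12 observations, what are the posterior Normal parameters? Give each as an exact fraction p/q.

obs 1: x=-1/4 → posterior Normal(255/124, 99/31)
obs 2: x=-3/4 → posterior Normal(57/40, 99/40)
obs 3: x=4 → posterior Normal(93/49, 99/49)
obs 4: x=10 → posterior Normal(183/58, 99/58)
obs 5: x=-1 → posterior Normal(174/67, 99/67)
obs 6: x=5/2 → posterior Normal(393/152, 99/76)
obs 7: x=-5/2 → posterior Normal(174/85, 99/85)
obs 8: x=-7/2 → posterior Normal(285/188, 99/94)
obs 9: x=4 → posterior Normal(357/206, 99/103)
obs 10: x=-7/4 → posterior Normal(93/64, 99/112)
obs 11: x=-4 → posterior Normal(507/484, 9/11)
obs 12: x=-2 → posterior Normal(87/104, 99/130)

mu_0=87/104, tau_0^2=99/130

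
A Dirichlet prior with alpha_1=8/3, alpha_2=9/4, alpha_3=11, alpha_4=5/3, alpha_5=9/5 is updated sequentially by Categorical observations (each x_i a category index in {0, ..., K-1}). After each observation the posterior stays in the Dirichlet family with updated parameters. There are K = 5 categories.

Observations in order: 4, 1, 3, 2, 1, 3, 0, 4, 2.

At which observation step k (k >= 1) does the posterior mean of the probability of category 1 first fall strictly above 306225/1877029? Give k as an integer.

k = 5

obs 1: x=4 → posterior Dirichlet(8/3, 9/4, 11, 5/3, 14/5)
obs 2: x=1 → posterior Dirichlet(8/3, 13/4, 11, 5/3, 14/5)
obs 3: x=3 → posterior Dirichlet(8/3, 13/4, 11, 8/3, 14/5)
obs 4: x=2 → posterior Dirichlet(8/3, 13/4, 12, 8/3, 14/5)
obs 5: x=1 → posterior Dirichlet(8/3, 17/4, 12, 8/3, 14/5)
obs 6: x=3 → posterior Dirichlet(8/3, 17/4, 12, 11/3, 14/5)
obs 7: x=0 → posterior Dirichlet(11/3, 17/4, 12, 11/3, 14/5)
obs 8: x=4 → posterior Dirichlet(11/3, 17/4, 12, 11/3, 19/5)
obs 9: x=2 → posterior Dirichlet(11/3, 17/4, 13, 11/3, 19/5)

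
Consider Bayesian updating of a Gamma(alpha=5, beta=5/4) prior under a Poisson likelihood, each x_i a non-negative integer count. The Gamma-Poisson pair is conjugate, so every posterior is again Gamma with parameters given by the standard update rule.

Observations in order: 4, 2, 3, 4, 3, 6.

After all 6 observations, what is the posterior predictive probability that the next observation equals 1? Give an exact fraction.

obs 1: x=4 → posterior Gamma(9, 9/4)
obs 2: x=2 → posterior Gamma(11, 13/4)
obs 3: x=3 → posterior Gamma(14, 17/4)
obs 4: x=4 → posterior Gamma(18, 21/4)
obs 5: x=3 → posterior Gamma(21, 25/4)
obs 6: x=6 → posterior Gamma(27, 29/4)

12212538183882098142981347037959648639636/122187436231539613562527166606475849716883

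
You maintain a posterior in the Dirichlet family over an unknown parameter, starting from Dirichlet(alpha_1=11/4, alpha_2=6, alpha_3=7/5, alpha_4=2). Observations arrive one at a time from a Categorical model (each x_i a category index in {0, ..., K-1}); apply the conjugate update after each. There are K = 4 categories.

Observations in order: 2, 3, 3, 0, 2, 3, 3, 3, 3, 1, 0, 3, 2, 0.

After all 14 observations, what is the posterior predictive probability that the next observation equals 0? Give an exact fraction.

obs 1: x=2 → posterior Dirichlet(11/4, 6, 12/5, 2)
obs 2: x=3 → posterior Dirichlet(11/4, 6, 12/5, 3)
obs 3: x=3 → posterior Dirichlet(11/4, 6, 12/5, 4)
obs 4: x=0 → posterior Dirichlet(15/4, 6, 12/5, 4)
obs 5: x=2 → posterior Dirichlet(15/4, 6, 17/5, 4)
obs 6: x=3 → posterior Dirichlet(15/4, 6, 17/5, 5)
obs 7: x=3 → posterior Dirichlet(15/4, 6, 17/5, 6)
obs 8: x=3 → posterior Dirichlet(15/4, 6, 17/5, 7)
obs 9: x=3 → posterior Dirichlet(15/4, 6, 17/5, 8)
obs 10: x=1 → posterior Dirichlet(15/4, 7, 17/5, 8)
obs 11: x=0 → posterior Dirichlet(19/4, 7, 17/5, 8)
obs 12: x=3 → posterior Dirichlet(19/4, 7, 17/5, 9)
obs 13: x=2 → posterior Dirichlet(19/4, 7, 22/5, 9)
obs 14: x=0 → posterior Dirichlet(23/4, 7, 22/5, 9)

115/523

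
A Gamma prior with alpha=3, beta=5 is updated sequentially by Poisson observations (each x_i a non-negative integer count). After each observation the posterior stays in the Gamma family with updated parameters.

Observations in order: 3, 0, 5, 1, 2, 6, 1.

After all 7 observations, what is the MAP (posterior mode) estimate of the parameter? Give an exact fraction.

obs 1: x=3 → posterior Gamma(6, 6)
obs 2: x=0 → posterior Gamma(6, 7)
obs 3: x=5 → posterior Gamma(11, 8)
obs 4: x=1 → posterior Gamma(12, 9)
obs 5: x=2 → posterior Gamma(14, 10)
obs 6: x=6 → posterior Gamma(20, 11)
obs 7: x=1 → posterior Gamma(21, 12)

5/3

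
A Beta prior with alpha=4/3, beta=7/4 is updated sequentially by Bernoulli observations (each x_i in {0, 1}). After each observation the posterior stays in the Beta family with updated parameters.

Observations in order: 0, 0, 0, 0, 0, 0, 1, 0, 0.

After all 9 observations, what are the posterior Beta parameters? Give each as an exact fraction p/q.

obs 1: x=0 → posterior Beta(4/3, 11/4)
obs 2: x=0 → posterior Beta(4/3, 15/4)
obs 3: x=0 → posterior Beta(4/3, 19/4)
obs 4: x=0 → posterior Beta(4/3, 23/4)
obs 5: x=0 → posterior Beta(4/3, 27/4)
obs 6: x=0 → posterior Beta(4/3, 31/4)
obs 7: x=1 → posterior Beta(7/3, 31/4)
obs 8: x=0 → posterior Beta(7/3, 35/4)
obs 9: x=0 → posterior Beta(7/3, 39/4)

alpha=7/3, beta=39/4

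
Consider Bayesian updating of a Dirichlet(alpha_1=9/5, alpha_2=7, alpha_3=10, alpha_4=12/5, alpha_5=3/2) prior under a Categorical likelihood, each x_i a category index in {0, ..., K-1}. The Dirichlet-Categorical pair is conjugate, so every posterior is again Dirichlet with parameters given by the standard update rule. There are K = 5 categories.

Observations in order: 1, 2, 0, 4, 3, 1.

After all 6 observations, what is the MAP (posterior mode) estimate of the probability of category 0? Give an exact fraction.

6/79

obs 1: x=1 → posterior Dirichlet(9/5, 8, 10, 12/5, 3/2)
obs 2: x=2 → posterior Dirichlet(9/5, 8, 11, 12/5, 3/2)
obs 3: x=0 → posterior Dirichlet(14/5, 8, 11, 12/5, 3/2)
obs 4: x=4 → posterior Dirichlet(14/5, 8, 11, 12/5, 5/2)
obs 5: x=3 → posterior Dirichlet(14/5, 8, 11, 17/5, 5/2)
obs 6: x=1 → posterior Dirichlet(14/5, 9, 11, 17/5, 5/2)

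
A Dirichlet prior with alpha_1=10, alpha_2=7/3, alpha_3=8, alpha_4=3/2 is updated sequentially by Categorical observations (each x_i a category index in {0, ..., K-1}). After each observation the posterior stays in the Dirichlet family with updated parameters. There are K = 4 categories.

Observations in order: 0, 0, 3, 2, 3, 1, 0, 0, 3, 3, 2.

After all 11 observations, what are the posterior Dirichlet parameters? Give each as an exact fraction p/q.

alpha_1=14, alpha_2=10/3, alpha_3=10, alpha_4=11/2

obs 1: x=0 → posterior Dirichlet(11, 7/3, 8, 3/2)
obs 2: x=0 → posterior Dirichlet(12, 7/3, 8, 3/2)
obs 3: x=3 → posterior Dirichlet(12, 7/3, 8, 5/2)
obs 4: x=2 → posterior Dirichlet(12, 7/3, 9, 5/2)
obs 5: x=3 → posterior Dirichlet(12, 7/3, 9, 7/2)
obs 6: x=1 → posterior Dirichlet(12, 10/3, 9, 7/2)
obs 7: x=0 → posterior Dirichlet(13, 10/3, 9, 7/2)
obs 8: x=0 → posterior Dirichlet(14, 10/3, 9, 7/2)
obs 9: x=3 → posterior Dirichlet(14, 10/3, 9, 9/2)
obs 10: x=3 → posterior Dirichlet(14, 10/3, 9, 11/2)
obs 11: x=2 → posterior Dirichlet(14, 10/3, 10, 11/2)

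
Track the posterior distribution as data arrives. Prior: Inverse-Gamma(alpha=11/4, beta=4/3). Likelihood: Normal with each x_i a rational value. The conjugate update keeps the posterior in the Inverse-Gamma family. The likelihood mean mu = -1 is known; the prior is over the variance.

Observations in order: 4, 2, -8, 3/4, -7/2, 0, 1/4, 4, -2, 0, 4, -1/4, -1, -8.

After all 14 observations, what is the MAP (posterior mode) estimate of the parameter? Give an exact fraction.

9557/1032

obs 1: x=4 → posterior Inverse-Gamma(13/4, 83/6)
obs 2: x=2 → posterior Inverse-Gamma(15/4, 55/3)
obs 3: x=-8 → posterior Inverse-Gamma(17/4, 257/6)
obs 4: x=3/4 → posterior Inverse-Gamma(19/4, 4259/96)
obs 5: x=-7/2 → posterior Inverse-Gamma(21/4, 4559/96)
obs 6: x=0 → posterior Inverse-Gamma(23/4, 4607/96)
obs 7: x=1/4 → posterior Inverse-Gamma(25/4, 2341/48)
obs 8: x=4 → posterior Inverse-Gamma(27/4, 2941/48)
obs 9: x=-2 → posterior Inverse-Gamma(29/4, 2965/48)
obs 10: x=0 → posterior Inverse-Gamma(31/4, 2989/48)
obs 11: x=4 → posterior Inverse-Gamma(33/4, 3589/48)
obs 12: x=-1/4 → posterior Inverse-Gamma(35/4, 7205/96)
obs 13: x=-1 → posterior Inverse-Gamma(37/4, 7205/96)
obs 14: x=-8 → posterior Inverse-Gamma(39/4, 9557/96)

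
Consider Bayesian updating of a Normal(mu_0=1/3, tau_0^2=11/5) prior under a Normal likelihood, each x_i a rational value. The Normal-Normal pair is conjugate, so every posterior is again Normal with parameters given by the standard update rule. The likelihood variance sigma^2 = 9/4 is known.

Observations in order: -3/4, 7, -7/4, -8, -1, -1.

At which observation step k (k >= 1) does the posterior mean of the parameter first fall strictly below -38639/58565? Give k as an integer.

k = 5

obs 1: x=-3/4 → posterior Normal(-18/89, 99/89)
obs 2: x=7 → posterior Normal(290/133, 99/133)
obs 3: x=-7/4 → posterior Normal(71/59, 33/59)
obs 4: x=-8 → posterior Normal(-139/221, 99/221)
obs 5: x=-1 → posterior Normal(-183/265, 99/265)
obs 6: x=-1 → posterior Normal(-227/309, 33/103)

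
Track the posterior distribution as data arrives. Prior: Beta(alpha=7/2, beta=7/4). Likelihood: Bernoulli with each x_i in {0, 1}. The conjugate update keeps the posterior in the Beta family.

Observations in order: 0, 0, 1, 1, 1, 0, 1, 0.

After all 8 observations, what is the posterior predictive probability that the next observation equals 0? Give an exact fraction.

obs 1: x=0 → posterior Beta(7/2, 11/4)
obs 2: x=0 → posterior Beta(7/2, 15/4)
obs 3: x=1 → posterior Beta(9/2, 15/4)
obs 4: x=1 → posterior Beta(11/2, 15/4)
obs 5: x=1 → posterior Beta(13/2, 15/4)
obs 6: x=0 → posterior Beta(13/2, 19/4)
obs 7: x=1 → posterior Beta(15/2, 19/4)
obs 8: x=0 → posterior Beta(15/2, 23/4)

23/53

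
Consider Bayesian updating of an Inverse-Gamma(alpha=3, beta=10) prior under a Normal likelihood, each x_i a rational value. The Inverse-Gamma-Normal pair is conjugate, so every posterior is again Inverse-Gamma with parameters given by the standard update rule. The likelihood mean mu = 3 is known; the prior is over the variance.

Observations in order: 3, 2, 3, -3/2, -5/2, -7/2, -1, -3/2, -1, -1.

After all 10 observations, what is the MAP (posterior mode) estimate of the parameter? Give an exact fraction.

obs 1: x=3 → posterior Inverse-Gamma(7/2, 10)
obs 2: x=2 → posterior Inverse-Gamma(4, 21/2)
obs 3: x=3 → posterior Inverse-Gamma(9/2, 21/2)
obs 4: x=-3/2 → posterior Inverse-Gamma(5, 165/8)
obs 5: x=-5/2 → posterior Inverse-Gamma(11/2, 143/4)
obs 6: x=-7/2 → posterior Inverse-Gamma(6, 455/8)
obs 7: x=-1 → posterior Inverse-Gamma(13/2, 519/8)
obs 8: x=-3/2 → posterior Inverse-Gamma(7, 75)
obs 9: x=-1 → posterior Inverse-Gamma(15/2, 83)
obs 10: x=-1 → posterior Inverse-Gamma(8, 91)

91/9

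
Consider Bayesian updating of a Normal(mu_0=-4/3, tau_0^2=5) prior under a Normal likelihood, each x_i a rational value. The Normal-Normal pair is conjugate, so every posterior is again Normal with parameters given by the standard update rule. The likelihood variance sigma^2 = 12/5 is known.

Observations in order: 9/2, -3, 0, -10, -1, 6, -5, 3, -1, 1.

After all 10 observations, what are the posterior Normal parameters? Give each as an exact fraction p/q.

obs 1: x=9/2 → posterior Normal(193/74, 60/37)
obs 2: x=-3 → posterior Normal(43/124, 30/31)
obs 3: x=0 → posterior Normal(43/174, 20/29)
obs 4: x=-10 → posterior Normal(-457/224, 15/28)
obs 5: x=-1 → posterior Normal(-507/274, 60/137)
obs 6: x=6 → posterior Normal(-23/36, 10/27)
obs 7: x=-5 → posterior Normal(-457/374, 60/187)
obs 8: x=3 → posterior Normal(-307/424, 15/53)
obs 9: x=-1 → posterior Normal(-119/158, 20/79)
obs 10: x=1 → posterior Normal(-307/524, 30/131)

mu_0=-307/524, tau_0^2=30/131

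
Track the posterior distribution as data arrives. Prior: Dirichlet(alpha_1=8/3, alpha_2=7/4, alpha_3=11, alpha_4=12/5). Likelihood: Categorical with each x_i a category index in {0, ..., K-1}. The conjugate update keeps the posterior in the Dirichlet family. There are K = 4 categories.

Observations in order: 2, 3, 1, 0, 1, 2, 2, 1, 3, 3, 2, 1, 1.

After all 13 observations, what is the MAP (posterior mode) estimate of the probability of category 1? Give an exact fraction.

345/1609

obs 1: x=2 → posterior Dirichlet(8/3, 7/4, 12, 12/5)
obs 2: x=3 → posterior Dirichlet(8/3, 7/4, 12, 17/5)
obs 3: x=1 → posterior Dirichlet(8/3, 11/4, 12, 17/5)
obs 4: x=0 → posterior Dirichlet(11/3, 11/4, 12, 17/5)
obs 5: x=1 → posterior Dirichlet(11/3, 15/4, 12, 17/5)
obs 6: x=2 → posterior Dirichlet(11/3, 15/4, 13, 17/5)
obs 7: x=2 → posterior Dirichlet(11/3, 15/4, 14, 17/5)
obs 8: x=1 → posterior Dirichlet(11/3, 19/4, 14, 17/5)
obs 9: x=3 → posterior Dirichlet(11/3, 19/4, 14, 22/5)
obs 10: x=3 → posterior Dirichlet(11/3, 19/4, 14, 27/5)
obs 11: x=2 → posterior Dirichlet(11/3, 19/4, 15, 27/5)
obs 12: x=1 → posterior Dirichlet(11/3, 23/4, 15, 27/5)
obs 13: x=1 → posterior Dirichlet(11/3, 27/4, 15, 27/5)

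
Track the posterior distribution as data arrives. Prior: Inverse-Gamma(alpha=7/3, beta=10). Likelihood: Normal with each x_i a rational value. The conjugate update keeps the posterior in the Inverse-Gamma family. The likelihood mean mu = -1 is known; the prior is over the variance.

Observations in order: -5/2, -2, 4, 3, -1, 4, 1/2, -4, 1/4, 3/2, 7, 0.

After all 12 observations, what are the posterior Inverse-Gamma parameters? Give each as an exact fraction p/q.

alpha=25/3, beta=2773/32

obs 1: x=-5/2 → posterior Inverse-Gamma(17/6, 89/8)
obs 2: x=-2 → posterior Inverse-Gamma(10/3, 93/8)
obs 3: x=4 → posterior Inverse-Gamma(23/6, 193/8)
obs 4: x=3 → posterior Inverse-Gamma(13/3, 257/8)
obs 5: x=-1 → posterior Inverse-Gamma(29/6, 257/8)
obs 6: x=4 → posterior Inverse-Gamma(16/3, 357/8)
obs 7: x=1/2 → posterior Inverse-Gamma(35/6, 183/4)
obs 8: x=-4 → posterior Inverse-Gamma(19/3, 201/4)
obs 9: x=1/4 → posterior Inverse-Gamma(41/6, 1633/32)
obs 10: x=3/2 → posterior Inverse-Gamma(22/3, 1733/32)
obs 11: x=7 → posterior Inverse-Gamma(47/6, 2757/32)
obs 12: x=0 → posterior Inverse-Gamma(25/3, 2773/32)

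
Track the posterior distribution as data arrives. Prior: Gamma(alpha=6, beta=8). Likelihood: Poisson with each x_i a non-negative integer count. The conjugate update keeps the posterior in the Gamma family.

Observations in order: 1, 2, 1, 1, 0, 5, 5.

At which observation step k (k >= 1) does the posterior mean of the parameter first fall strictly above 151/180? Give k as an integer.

k = 2

obs 1: x=1 → posterior Gamma(7, 9)
obs 2: x=2 → posterior Gamma(9, 10)
obs 3: x=1 → posterior Gamma(10, 11)
obs 4: x=1 → posterior Gamma(11, 12)
obs 5: x=0 → posterior Gamma(11, 13)
obs 6: x=5 → posterior Gamma(16, 14)
obs 7: x=5 → posterior Gamma(21, 15)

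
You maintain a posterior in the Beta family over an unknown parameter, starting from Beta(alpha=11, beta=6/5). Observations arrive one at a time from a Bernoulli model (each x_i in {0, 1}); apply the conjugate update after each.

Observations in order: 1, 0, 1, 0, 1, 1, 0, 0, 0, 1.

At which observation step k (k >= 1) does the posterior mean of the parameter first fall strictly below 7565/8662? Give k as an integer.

k = 2

obs 1: x=1 → posterior Beta(12, 6/5)
obs 2: x=0 → posterior Beta(12, 11/5)
obs 3: x=1 → posterior Beta(13, 11/5)
obs 4: x=0 → posterior Beta(13, 16/5)
obs 5: x=1 → posterior Beta(14, 16/5)
obs 6: x=1 → posterior Beta(15, 16/5)
obs 7: x=0 → posterior Beta(15, 21/5)
obs 8: x=0 → posterior Beta(15, 26/5)
obs 9: x=0 → posterior Beta(15, 31/5)
obs 10: x=1 → posterior Beta(16, 31/5)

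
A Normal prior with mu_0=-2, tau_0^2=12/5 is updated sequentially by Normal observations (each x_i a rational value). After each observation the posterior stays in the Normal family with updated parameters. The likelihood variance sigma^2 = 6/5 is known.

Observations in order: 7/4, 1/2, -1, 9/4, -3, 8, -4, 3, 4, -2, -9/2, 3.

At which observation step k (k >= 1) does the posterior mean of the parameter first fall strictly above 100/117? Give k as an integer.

k = 6

obs 1: x=7/4 → posterior Normal(1/2, 4/5)
obs 2: x=1/2 → posterior Normal(1/2, 12/25)
obs 3: x=-1 → posterior Normal(1/14, 12/35)
obs 4: x=9/4 → posterior Normal(5/9, 4/15)
obs 5: x=-3 → posterior Normal(-1/11, 12/55)
obs 6: x=8 → posterior Normal(15/13, 12/65)
obs 7: x=-4 → posterior Normal(7/15, 4/25)
obs 8: x=3 → posterior Normal(13/17, 12/85)
obs 9: x=4 → posterior Normal(21/19, 12/95)
obs 10: x=-2 → posterior Normal(17/21, 4/35)
obs 11: x=-9/2 → posterior Normal(8/23, 12/115)
obs 12: x=3 → posterior Normal(14/25, 12/125)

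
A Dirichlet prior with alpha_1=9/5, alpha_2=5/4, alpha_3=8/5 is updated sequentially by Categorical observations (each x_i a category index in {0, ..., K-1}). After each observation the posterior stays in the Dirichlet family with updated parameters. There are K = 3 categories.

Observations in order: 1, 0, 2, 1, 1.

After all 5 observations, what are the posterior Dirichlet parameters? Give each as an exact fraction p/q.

obs 1: x=1 → posterior Dirichlet(9/5, 9/4, 8/5)
obs 2: x=0 → posterior Dirichlet(14/5, 9/4, 8/5)
obs 3: x=2 → posterior Dirichlet(14/5, 9/4, 13/5)
obs 4: x=1 → posterior Dirichlet(14/5, 13/4, 13/5)
obs 5: x=1 → posterior Dirichlet(14/5, 17/4, 13/5)

alpha_1=14/5, alpha_2=17/4, alpha_3=13/5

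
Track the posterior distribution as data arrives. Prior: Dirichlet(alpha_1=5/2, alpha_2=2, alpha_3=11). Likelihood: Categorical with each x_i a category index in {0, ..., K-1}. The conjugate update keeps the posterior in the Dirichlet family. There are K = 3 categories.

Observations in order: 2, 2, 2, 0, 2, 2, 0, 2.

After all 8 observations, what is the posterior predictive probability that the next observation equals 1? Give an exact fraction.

4/47

obs 1: x=2 → posterior Dirichlet(5/2, 2, 12)
obs 2: x=2 → posterior Dirichlet(5/2, 2, 13)
obs 3: x=2 → posterior Dirichlet(5/2, 2, 14)
obs 4: x=0 → posterior Dirichlet(7/2, 2, 14)
obs 5: x=2 → posterior Dirichlet(7/2, 2, 15)
obs 6: x=2 → posterior Dirichlet(7/2, 2, 16)
obs 7: x=0 → posterior Dirichlet(9/2, 2, 16)
obs 8: x=2 → posterior Dirichlet(9/2, 2, 17)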